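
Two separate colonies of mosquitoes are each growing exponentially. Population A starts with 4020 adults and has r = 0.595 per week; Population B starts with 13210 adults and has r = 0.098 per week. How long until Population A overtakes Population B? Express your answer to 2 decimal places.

2.39 weeks

Set 4020·e^(0.595t) = 13210·e^(0.098t).
e^((0.595 − 0.098)t) = 13210/4020 → e^(0.497·t) = 3.2861.
0.497·t = ln(3.2861) = 1.1897, so t = 1.1897/0.497 = 2.3937.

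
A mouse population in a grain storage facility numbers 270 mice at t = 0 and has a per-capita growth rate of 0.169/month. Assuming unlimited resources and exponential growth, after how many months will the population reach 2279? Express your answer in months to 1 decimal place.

12.6 months

Set N₀·e^(rt) = 2279: e^(0.169·t) = 2279/270 = 8.4407.
0.169·t = ln(8.4407) = 2.1331, so t = 2.1331/0.169 = 12.622.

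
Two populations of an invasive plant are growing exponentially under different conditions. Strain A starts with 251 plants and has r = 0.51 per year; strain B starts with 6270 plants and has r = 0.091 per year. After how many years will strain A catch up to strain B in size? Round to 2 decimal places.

Set 251·e^(0.51t) = 6270·e^(0.091t).
e^((0.51 − 0.091)t) = 6270/251 → e^(0.419·t) = 24.98.
0.419·t = ln(24.98) = 3.2181, so t = 3.2181/0.419 = 7.6804.

7.68 years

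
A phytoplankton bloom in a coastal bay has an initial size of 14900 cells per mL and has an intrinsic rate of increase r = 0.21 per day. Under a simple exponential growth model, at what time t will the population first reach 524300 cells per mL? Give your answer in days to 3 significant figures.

Set N₀·e^(rt) = 524300: e^(0.21·t) = 524300/14900 = 35.188.
0.21·t = ln(35.188) = 3.5607, so t = 3.5607/0.21 = 16.956.

17.0 days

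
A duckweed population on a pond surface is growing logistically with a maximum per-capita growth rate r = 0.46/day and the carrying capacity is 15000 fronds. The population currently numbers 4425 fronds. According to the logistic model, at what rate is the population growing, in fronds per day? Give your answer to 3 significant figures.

1440 fronds per day

dN/dt = rN(1 − N/K) = 0.46 × 4425 × (1 − 4425/15000).
1 − 4425/15000 = 0.705; dN/dt = 0.46 × 4425 × 0.705 = 1435.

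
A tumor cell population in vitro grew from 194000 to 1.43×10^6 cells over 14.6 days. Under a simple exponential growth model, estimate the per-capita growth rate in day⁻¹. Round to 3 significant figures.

0.137 per day

From N(t) = N₀·e^(rt): e^(r·14.6) = 1.43×10^6/194000 = 7.3711.
r·14.6 = ln(7.3711) = 1.9976, so r = 1.9976/14.6 = 0.13682.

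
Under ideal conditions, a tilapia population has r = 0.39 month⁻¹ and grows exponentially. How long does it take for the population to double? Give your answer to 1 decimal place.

Doubling time t_d = ln(2)/r = 0.6931/0.39 = 1.7773.

1.8 months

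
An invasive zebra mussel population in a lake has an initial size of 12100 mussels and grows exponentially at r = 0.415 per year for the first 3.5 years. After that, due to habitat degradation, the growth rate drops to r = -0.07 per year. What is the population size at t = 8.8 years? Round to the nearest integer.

35684 mussels

Phase 1: N(3.5) = 12100·e^(0.415×3.5) = 12100·e^1.452 = 51712.8.
Phase 2 runs for 8.8 − 3.5 = 5.3 years at r = -0.07.
N(8.8) = 51712.8·e^(-0.07×5.3) = 51712.8·e^-0.371 = 35684.1.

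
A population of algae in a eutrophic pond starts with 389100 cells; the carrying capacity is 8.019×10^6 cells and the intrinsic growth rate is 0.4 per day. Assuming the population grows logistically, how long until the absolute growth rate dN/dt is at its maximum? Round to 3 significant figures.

Logistic growth is fastest at N = K/2 = 4.0095×10^6.
A = (K − N₀)/N₀ = 19.609. Set K/(1 + A·e^(−rt)) = K/2 → A·e^(−rt) = 1.
e^(−0.4t) = 1/19.609 = 0.0509967, so t = ln(19.609)/0.4 = 2.976/0.4 = 7.44.

7.44 days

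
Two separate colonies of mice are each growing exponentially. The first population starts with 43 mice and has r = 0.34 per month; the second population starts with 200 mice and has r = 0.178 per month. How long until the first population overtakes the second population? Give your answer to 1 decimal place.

9.5 months

Set 43·e^(0.34t) = 200·e^(0.178t).
e^((0.34 − 0.178)t) = 200/43 → e^(0.162·t) = 4.6512.
0.162·t = ln(4.6512) = 1.5371, so t = 1.5371/0.162 = 9.4884.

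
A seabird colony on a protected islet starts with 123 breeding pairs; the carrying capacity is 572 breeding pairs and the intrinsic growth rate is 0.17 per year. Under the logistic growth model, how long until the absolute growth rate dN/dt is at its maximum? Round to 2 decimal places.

7.62 years

Logistic growth is fastest at N = K/2 = 286.
A = (K − N₀)/N₀ = 3.6504. Set K/(1 + A·e^(−rt)) = K/2 → A·e^(−rt) = 1.
e^(−0.17t) = 1/3.6504 = 0.273942, so t = ln(3.6504)/0.17 = 1.2948/0.17 = 7.6167.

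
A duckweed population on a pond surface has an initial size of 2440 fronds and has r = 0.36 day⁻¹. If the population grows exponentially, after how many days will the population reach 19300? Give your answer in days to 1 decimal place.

Set N₀·e^(rt) = 19300: e^(0.36·t) = 19300/2440 = 7.9098.
0.36·t = ln(7.9098) = 2.0681, so t = 2.0681/0.36 = 5.7447.

5.7 days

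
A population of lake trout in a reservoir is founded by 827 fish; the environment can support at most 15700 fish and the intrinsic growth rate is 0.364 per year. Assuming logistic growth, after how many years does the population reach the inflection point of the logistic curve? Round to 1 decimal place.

Logistic growth is fastest at N = K/2 = 7850.
A = (K − N₀)/N₀ = 17.984. Set K/(1 + A·e^(−rt)) = K/2 → A·e^(−rt) = 1.
e^(−0.364t) = 1/17.984 = 0.0556041, so t = ln(17.984)/0.364 = 2.8895/0.364 = 7.9382.

7.9 years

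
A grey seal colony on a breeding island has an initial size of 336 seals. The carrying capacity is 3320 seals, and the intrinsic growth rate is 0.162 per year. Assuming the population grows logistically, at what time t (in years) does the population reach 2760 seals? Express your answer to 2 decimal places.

A = (K − N₀)/N₀ = (3320 − 336)/336 = 8.881.
Solve 3320/(1 + 8.881·e^(−0.162t)) = 2760: 1 + 8.881·e^(−0.162t) = 1.2029, so e^(−0.162t) = 0.0228465.
−0.162·t = ln(0.0228465) = -3.779, so t = 3.779/0.162 = 23.327.

23.33 years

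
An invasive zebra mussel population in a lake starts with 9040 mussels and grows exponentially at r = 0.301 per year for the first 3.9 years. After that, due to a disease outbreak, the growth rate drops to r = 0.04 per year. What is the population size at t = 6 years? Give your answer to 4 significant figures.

31800 mussels

Phase 1: N(3.9) = 9040·e^(0.301×3.9) = 9040·e^1.174 = 29240.6.
Phase 2 runs for 6 − 3.9 = 2.1 years at r = 0.04.
N(6) = 29240.6·e^(0.04×2.1) = 29240.6·e^0.084 = 31803.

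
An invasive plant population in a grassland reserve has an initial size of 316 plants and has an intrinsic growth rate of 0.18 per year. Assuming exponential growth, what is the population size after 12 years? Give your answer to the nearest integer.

2740 plants

N(t) = N₀·e^(rt) = 316 × e^(0.18×12) = 316 × e^2.16.
e^2.16 ≈ 8.6711, so N ≈ 316 × 8.6711 = 2740.08.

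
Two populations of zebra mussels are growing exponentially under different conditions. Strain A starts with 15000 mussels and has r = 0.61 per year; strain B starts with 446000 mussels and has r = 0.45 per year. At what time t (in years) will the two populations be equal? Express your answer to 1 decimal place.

21.2 years

Set 15000·e^(0.61t) = 446000·e^(0.45t).
e^((0.61 − 0.45)t) = 446000/15000 → e^(0.16·t) = 29.733.
0.16·t = ln(29.733) = 3.3923, so t = 3.3923/0.16 = 21.202.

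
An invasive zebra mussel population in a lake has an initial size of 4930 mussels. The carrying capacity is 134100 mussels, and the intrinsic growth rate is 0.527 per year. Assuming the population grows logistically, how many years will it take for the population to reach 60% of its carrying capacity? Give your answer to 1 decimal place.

7.0 years

A = (K − N₀)/N₀ = (134100 − 4930)/4930 = 26.201.
Solve 134100/(1 + 26.201·e^(−0.527t)) = 80460: 1 + 26.201·e^(−0.527t) = 1.6667, so e^(−0.527t) = 0.0254445.
−0.527·t = ln(0.0254445) = -3.6713, so t = 3.6713/0.527 = 6.9663.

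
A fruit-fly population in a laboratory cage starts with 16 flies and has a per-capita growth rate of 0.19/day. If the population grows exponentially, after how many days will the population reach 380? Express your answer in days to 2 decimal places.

Set N₀·e^(rt) = 380: e^(0.19·t) = 380/16 = 23.75.
0.19·t = ln(23.75) = 3.1676, so t = 3.1676/0.19 = 16.671.

16.67 days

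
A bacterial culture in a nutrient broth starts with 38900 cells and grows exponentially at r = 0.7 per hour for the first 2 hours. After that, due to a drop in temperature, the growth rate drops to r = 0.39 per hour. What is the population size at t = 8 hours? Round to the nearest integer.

1637612 cells

Phase 1: N(2) = 38900·e^(0.7×2) = 38900·e^1.4 = 157747.
Phase 2 runs for 8 − 2 = 6 hours at r = 0.39.
N(8) = 157747·e^(0.39×6) = 157747·e^2.34 = 1.637612×10^6.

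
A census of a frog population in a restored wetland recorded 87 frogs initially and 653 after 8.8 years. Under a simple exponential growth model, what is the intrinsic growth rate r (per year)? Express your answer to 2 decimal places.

From N(t) = N₀·e^(rt): e^(r·8.8) = 653/87 = 7.5057.
r·8.8 = ln(7.5057) = 2.0157, so r = 2.0157/8.8 = 0.22905.

0.23 per year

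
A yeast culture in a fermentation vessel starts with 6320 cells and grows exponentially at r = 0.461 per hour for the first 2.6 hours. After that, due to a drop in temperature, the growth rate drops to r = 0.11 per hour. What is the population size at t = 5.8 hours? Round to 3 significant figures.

29800 cells

Phase 1: N(2.6) = 6320·e^(0.461×2.6) = 6320·e^1.199 = 20953.8.
Phase 2 runs for 5.8 − 2.6 = 3.2 hours at r = 0.11.
N(5.8) = 20953.8·e^(0.11×3.2) = 20953.8·e^0.352 = 29794.4.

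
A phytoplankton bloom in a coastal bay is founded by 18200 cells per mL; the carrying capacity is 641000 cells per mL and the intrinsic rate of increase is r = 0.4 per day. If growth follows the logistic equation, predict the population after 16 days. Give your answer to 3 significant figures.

607000 cells per mL

A = (K − N₀)/N₀ = (641000 − 18200)/18200 = 34.22.
N(t) = K/(1 + A·e^(−rt)) = 641000/(1 + 34.22×e^(−0.4×16)).
e^(−6.4) = 0.0016616; denominator = 1 + 34.22×0.0016616 = 1.0569.
N = 641000/1.0569 = 606515.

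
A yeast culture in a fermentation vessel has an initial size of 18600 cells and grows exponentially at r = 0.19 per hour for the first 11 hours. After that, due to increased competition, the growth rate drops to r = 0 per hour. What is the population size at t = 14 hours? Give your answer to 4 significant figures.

150400 cells

Phase 1: N(11) = 18600·e^(0.19×11) = 18600·e^2.09 = 150379.
Phase 2 runs for 14 − 11 = 3 hours at r = 0.
N(14) = 150379·e^(0×3) = 150379·e^0 = 150379.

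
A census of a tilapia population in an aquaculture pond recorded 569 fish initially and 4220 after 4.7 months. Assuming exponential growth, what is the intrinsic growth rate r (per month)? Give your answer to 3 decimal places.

0.426 per month

From N(t) = N₀·e^(rt): e^(r·4.7) = 4220/569 = 7.4165.
r·4.7 = ln(7.4165) = 2.0037, so r = 2.0037/4.7 = 0.42632.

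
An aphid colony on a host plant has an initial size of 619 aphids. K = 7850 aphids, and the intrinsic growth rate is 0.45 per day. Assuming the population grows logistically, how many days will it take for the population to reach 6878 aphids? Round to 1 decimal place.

A = (K − N₀)/N₀ = (7850 − 619)/619 = 11.682.
Solve 7850/(1 + 11.682·e^(−0.45t)) = 6878: 1 + 11.682·e^(−0.45t) = 1.1413, so e^(−0.45t) = 0.0120975.
−0.45·t = ln(0.0120975) = -4.4148, so t = 4.4148/0.45 = 9.8106.

9.8 days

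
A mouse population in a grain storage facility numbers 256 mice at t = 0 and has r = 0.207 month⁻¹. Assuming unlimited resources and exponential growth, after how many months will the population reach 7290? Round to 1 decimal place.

Set N₀·e^(rt) = 7290: e^(0.207·t) = 7290/256 = 28.477.
0.207·t = ln(28.477) = 3.3491, so t = 3.3491/0.207 = 16.179.

16.2 months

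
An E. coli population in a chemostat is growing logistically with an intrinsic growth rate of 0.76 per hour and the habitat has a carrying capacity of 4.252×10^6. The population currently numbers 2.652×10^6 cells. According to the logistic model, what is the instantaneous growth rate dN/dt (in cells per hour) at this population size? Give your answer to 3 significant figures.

dN/dt = rN(1 − N/K) = 0.76 × 2.652×10^6 × (1 − 2.652×10^6/4.252×10^6).
1 − 2.652×10^6/4.252×10^6 = 0.37629; dN/dt = 0.76 × 2.652×10^6 × 0.37629 = 7.58427×10^5.

758000 cells per hour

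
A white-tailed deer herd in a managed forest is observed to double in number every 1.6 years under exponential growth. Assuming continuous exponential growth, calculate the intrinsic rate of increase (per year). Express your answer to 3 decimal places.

r = ln(2)/t_d = 0.6931/1.6 = 0.43322.

0.433 per year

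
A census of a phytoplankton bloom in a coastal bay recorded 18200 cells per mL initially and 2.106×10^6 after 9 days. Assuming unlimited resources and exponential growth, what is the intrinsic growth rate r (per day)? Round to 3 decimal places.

From N(t) = N₀·e^(rt): e^(r·9) = 2.106×10^6/18200 = 115.71.
r·9 = ln(115.71) = 4.7511, so r = 4.7511/9 = 0.5279.

0.528 per day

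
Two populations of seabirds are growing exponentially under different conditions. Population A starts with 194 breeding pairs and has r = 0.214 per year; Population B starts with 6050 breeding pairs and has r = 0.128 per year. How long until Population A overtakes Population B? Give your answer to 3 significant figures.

40.0 years

Set 194·e^(0.214t) = 6050·e^(0.128t).
e^((0.214 − 0.128)t) = 6050/194 → e^(0.086·t) = 31.186.
0.086·t = ln(31.186) = 3.44, so t = 3.44/0.086 = 39.999.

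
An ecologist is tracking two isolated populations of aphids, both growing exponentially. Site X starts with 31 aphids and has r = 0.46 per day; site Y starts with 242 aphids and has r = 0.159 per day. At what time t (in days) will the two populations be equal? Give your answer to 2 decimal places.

Set 31·e^(0.46t) = 242·e^(0.159t).
e^((0.46 − 0.159)t) = 242/31 → e^(0.301·t) = 7.8065.
0.301·t = ln(7.8065) = 2.055, so t = 2.055/0.301 = 6.8271.

6.83 days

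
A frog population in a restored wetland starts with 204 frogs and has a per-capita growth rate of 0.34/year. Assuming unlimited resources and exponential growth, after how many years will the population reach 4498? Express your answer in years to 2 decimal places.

Set N₀·e^(rt) = 4498: e^(0.34·t) = 4498/204 = 22.049.
0.34·t = ln(22.049) = 3.0933, so t = 3.0933/0.34 = 9.0978.

9.10 years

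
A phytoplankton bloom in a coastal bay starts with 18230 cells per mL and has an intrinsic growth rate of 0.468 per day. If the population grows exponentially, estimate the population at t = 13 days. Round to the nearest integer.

7998974 cells per mL

N(t) = N₀·e^(rt) = 18230 × e^(0.468×13) = 18230 × e^6.084.
e^6.084 ≈ 438.78, so N ≈ 18230 × 438.78 = 7.998974×10^6.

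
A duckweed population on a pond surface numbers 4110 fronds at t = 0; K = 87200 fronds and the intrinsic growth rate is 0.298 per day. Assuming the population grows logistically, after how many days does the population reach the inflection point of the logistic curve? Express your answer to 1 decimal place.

10.1 days

Logistic growth is fastest at N = K/2 = 43600.
A = (K − N₀)/N₀ = 20.217. Set K/(1 + A·e^(−rt)) = K/2 → A·e^(−rt) = 1.
e^(−0.298t) = 1/20.217 = 0.0494644, so t = ln(20.217)/0.298 = 3.0065/0.298 = 10.089.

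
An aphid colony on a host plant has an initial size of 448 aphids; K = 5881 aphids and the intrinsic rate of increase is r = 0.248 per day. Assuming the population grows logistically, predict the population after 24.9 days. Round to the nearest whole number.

5736 aphids

A = (K − N₀)/N₀ = (5881 − 448)/448 = 12.127.
N(t) = K/(1 + A·e^(−rt)) = 5881/(1 + 12.127×e^(−0.248×24.9)).
e^(−6.175) = 0.0020804; denominator = 1 + 12.127×0.0020804 = 1.0252.
N = 5881/1.0252 = 5736.28.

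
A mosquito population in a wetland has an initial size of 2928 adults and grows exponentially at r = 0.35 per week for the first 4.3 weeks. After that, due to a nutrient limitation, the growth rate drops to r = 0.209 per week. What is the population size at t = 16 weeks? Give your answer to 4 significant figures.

Phase 1: N(4.3) = 2928·e^(0.35×4.3) = 2928·e^1.505 = 13188.2.
Phase 2 runs for 16 − 4.3 = 11.7 weeks at r = 0.209.
N(16) = 13188.2·e^(0.209×11.7) = 13188.2·e^2.445 = 152112.

152100 adults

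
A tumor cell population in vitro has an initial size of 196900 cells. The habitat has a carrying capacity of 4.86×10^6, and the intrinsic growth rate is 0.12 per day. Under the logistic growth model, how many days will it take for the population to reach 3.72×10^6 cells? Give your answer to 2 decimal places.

A = (K − N₀)/N₀ = (4.86×10^6 − 196900)/196900 = 23.683.
Solve 4.86×10^6/(1 + 23.683·e^(−0.12t)) = 3.72×10^6: 1 + 23.683·e^(−0.12t) = 1.3065, so e^(−0.12t) = 0.01294.
−0.12·t = ln(0.01294) = -4.3474, so t = 4.3474/0.12 = 36.229.

36.23 days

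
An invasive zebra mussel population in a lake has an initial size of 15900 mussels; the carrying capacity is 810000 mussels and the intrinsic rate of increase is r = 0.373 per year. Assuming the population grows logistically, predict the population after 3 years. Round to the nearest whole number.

A = (K − N₀)/N₀ = (810000 − 15900)/15900 = 49.943.
N(t) = K/(1 + A·e^(−rt)) = 810000/(1 + 49.943×e^(−0.373×3)).
e^(−1.119) = 0.32661; denominator = 1 + 49.943×0.32661 = 17.312.
N = 810000/17.312 = 46788.8.

46789 mussels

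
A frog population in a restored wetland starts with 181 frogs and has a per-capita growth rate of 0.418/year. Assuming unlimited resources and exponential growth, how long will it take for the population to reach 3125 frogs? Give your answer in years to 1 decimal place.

Set N₀·e^(rt) = 3125: e^(0.418·t) = 3125/181 = 17.265.
0.418·t = ln(17.265) = 2.8487, so t = 2.8487/0.418 = 6.8151.

6.8 years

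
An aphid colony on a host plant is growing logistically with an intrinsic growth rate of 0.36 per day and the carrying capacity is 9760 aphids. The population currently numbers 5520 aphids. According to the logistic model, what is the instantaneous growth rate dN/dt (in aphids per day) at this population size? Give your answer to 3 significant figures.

dN/dt = rN(1 − N/K) = 0.36 × 5520 × (1 − 5520/9760).
1 − 5520/9760 = 0.43443; dN/dt = 0.36 × 5520 × 0.43443 = 863.29.

863 aphids per day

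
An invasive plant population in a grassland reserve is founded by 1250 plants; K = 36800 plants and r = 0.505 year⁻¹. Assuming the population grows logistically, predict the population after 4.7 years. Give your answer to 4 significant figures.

10080 plants

A = (K − N₀)/N₀ = (36800 − 1250)/1250 = 28.44.
N(t) = K/(1 + A·e^(−rt)) = 36800/(1 + 28.44×e^(−0.505×4.7)).
e^(−2.373) = 0.093154; denominator = 1 + 28.44×0.093154 = 3.6493.
N = 36800/3.6493 = 10084.1.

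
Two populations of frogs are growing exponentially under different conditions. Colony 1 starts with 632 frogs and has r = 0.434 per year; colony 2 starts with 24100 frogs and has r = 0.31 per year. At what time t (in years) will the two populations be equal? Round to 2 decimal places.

Set 632·e^(0.434t) = 24100·e^(0.31t).
e^((0.434 − 0.31)t) = 24100/632 → e^(0.124·t) = 38.133.
0.124·t = ln(38.133) = 3.6411, so t = 3.6411/0.124 = 29.364.

29.36 years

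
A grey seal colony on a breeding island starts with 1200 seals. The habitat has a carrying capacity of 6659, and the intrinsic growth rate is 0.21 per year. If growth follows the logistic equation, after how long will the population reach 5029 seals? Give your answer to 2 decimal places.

12.58 years

A = (K − N₀)/N₀ = (6659 − 1200)/1200 = 4.5492.
Solve 6659/(1 + 4.5492·e^(−0.21t)) = 5029: 1 + 4.5492·e^(−0.21t) = 1.3241, so e^(−0.21t) = 0.0712482.
−0.21·t = ln(0.0712482) = -2.6416, so t = 2.6416/0.21 = 12.579.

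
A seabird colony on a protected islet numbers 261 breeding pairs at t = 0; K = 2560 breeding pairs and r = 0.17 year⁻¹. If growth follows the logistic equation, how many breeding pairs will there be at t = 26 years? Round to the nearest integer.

A = (K − N₀)/N₀ = (2560 − 261)/261 = 8.8084.
N(t) = K/(1 + A·e^(−rt)) = 2560/(1 + 8.8084×e^(−0.17×26)).
e^(−4.42) = 0.012034; denominator = 1 + 8.8084×0.012034 = 1.106.
N = 2560/1.106 = 2314.64.

2315 breeding pairs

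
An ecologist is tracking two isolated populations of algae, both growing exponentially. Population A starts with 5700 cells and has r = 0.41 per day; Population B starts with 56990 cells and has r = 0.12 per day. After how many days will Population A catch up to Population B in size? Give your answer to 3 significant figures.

Set 5700·e^(0.41t) = 56990·e^(0.12t).
e^((0.41 − 0.12)t) = 56990/5700 → e^(0.29·t) = 9.9982.
0.29·t = ln(9.9982) = 2.3024, so t = 2.3024/0.29 = 7.9393.

7.94 days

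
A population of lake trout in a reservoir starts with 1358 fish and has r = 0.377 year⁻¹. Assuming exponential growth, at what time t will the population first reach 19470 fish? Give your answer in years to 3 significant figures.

Set N₀·e^(rt) = 19470: e^(0.377·t) = 19470/1358 = 14.337.
0.377·t = ln(14.337) = 2.6629, so t = 2.6629/0.377 = 7.0633.

7.06 years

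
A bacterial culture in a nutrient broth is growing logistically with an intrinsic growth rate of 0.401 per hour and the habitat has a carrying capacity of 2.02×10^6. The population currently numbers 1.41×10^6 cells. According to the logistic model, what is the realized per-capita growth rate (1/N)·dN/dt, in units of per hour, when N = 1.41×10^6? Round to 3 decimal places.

0.121 per hour

(1/N)·dN/dt = r(1 − N/K) = 0.401 × (1 − 1.41×10^6/2.02×10^6).
= 0.401 × 0.30198 = 0.12109.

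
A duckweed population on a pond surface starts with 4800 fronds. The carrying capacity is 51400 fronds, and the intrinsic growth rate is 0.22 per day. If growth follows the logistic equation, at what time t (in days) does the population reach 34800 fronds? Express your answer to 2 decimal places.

A = (K − N₀)/N₀ = (51400 − 4800)/4800 = 9.7083.
Solve 51400/(1 + 9.7083·e^(−0.22t)) = 34800: 1 + 9.7083·e^(−0.22t) = 1.477, so e^(−0.22t) = 0.0491342.
−0.22·t = ln(0.0491342) = -3.0132, so t = 3.0132/0.22 = 13.696.

13.70 days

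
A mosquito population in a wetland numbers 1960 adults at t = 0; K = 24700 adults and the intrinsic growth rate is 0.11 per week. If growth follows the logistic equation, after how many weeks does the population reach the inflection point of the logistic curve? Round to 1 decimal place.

22.3 weeks

Logistic growth is fastest at N = K/2 = 12350.
A = (K − N₀)/N₀ = 11.602. Set K/(1 + A·e^(−rt)) = K/2 → A·e^(−rt) = 1.
e^(−0.11t) = 1/11.602 = 0.0861917, so t = ln(11.602)/0.11 = 2.4512/0.11 = 22.283.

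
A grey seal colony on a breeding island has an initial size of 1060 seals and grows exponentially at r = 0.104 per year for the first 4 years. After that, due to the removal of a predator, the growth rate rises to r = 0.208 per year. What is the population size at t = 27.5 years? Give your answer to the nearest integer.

213208 seals

Phase 1: N(4) = 1060·e^(0.104×4) = 1060·e^0.416 = 1606.84.
Phase 2 runs for 27.5 − 4 = 23.5 years at r = 0.208.
N(27.5) = 1606.84·e^(0.208×23.5) = 1606.84·e^4.888 = 213208.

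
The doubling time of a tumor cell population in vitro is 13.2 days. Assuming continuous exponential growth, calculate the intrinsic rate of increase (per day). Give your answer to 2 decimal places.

r = ln(2)/t_d = 0.6931/13.2 = 0.052511.

0.05 per day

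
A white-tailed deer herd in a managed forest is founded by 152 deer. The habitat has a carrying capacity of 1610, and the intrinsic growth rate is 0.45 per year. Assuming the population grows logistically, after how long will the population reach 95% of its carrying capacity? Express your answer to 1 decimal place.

11.6 years

A = (K − N₀)/N₀ = (1610 − 152)/152 = 9.5921.
Solve 1610/(1 + 9.5921·e^(−0.45t)) = 1529.5: 1 + 9.5921·e^(−0.45t) = 1.0526, so e^(−0.45t) = 0.00548697.
−0.45·t = ln(0.00548697) = -5.2054, so t = 5.2054/0.45 = 11.568.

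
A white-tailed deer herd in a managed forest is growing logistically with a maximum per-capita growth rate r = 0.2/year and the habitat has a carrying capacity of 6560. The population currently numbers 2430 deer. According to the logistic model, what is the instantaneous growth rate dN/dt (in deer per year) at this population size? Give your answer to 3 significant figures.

306 deer per year

dN/dt = rN(1 − N/K) = 0.2 × 2430 × (1 − 2430/6560).
1 − 2430/6560 = 0.62957; dN/dt = 0.2 × 2430 × 0.62957 = 305.97.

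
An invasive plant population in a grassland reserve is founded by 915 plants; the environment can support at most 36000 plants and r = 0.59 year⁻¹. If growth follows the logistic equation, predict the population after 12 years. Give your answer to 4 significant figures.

34870 plants

A = (K − N₀)/N₀ = (36000 − 915)/915 = 38.344.
N(t) = K/(1 + A·e^(−rt)) = 36000/(1 + 38.344×e^(−0.59×12)).
e^(−7.08) = 0.00084177; denominator = 1 + 38.344×0.00084177 = 1.0323.
N = 36000/1.0323 = 34874.4.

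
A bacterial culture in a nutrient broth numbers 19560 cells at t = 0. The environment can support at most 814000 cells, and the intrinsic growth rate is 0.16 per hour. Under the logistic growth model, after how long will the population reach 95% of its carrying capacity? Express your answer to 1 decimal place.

A = (K − N₀)/N₀ = (814000 − 19560)/19560 = 40.616.
Solve 814000/(1 + 40.616·e^(−0.16t)) = 773300: 1 + 40.616·e^(−0.16t) = 1.0526, so e^(−0.16t) = 0.00129585.
−0.16·t = ln(0.00129585) = -6.6486, so t = 6.6486/0.16 = 41.554.

41.6 hours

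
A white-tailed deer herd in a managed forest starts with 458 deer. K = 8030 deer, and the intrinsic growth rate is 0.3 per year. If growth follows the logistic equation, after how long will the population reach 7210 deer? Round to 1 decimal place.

A = (K − N₀)/N₀ = (8030 − 458)/458 = 16.533.
Solve 8030/(1 + 16.533·e^(−0.3t)) = 7210: 1 + 16.533·e^(−0.3t) = 1.1137, so e^(−0.3t) = 0.00687913.
−0.3·t = ln(0.00687913) = -4.9793, so t = 4.9793/0.3 = 16.598.

16.6 years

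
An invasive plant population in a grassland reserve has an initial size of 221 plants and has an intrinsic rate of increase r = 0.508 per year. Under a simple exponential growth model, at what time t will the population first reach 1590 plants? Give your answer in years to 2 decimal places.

3.88 years

Set N₀·e^(rt) = 1590: e^(0.508·t) = 1590/221 = 7.1946.
0.508·t = ln(7.1946) = 1.9733, so t = 1.9733/0.508 = 3.8845.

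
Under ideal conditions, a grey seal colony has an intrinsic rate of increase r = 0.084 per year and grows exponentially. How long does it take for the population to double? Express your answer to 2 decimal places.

8.25 years

Doubling time t_d = ln(2)/r = 0.6931/0.084 = 8.2518.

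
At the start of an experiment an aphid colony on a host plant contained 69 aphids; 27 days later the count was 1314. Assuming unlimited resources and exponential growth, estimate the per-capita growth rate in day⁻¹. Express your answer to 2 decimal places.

From N(t) = N₀·e^(rt): e^(r·27) = 1314/69 = 19.043.
r·27 = ln(19.043) = 2.9467, so r = 2.9467/27 = 0.10914.

0.11 per day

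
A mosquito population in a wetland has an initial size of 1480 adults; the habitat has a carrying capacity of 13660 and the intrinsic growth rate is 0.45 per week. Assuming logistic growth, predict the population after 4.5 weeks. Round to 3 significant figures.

6550 adults

A = (K − N₀)/N₀ = (13660 − 1480)/1480 = 8.2297.
N(t) = K/(1 + A·e^(−rt)) = 13660/(1 + 8.2297×e^(−0.45×4.5)).
e^(−2.025) = 0.13199; denominator = 1 + 8.2297×0.13199 = 2.0863.
N = 13660/2.0863 = 6547.56.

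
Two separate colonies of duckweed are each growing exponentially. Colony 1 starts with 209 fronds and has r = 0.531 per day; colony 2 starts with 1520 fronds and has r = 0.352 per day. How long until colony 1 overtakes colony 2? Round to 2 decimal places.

Set 209·e^(0.531t) = 1520·e^(0.352t).
e^((0.531 − 0.352)t) = 1520/209 → e^(0.179·t) = 7.2727.
0.179·t = ln(7.2727) = 1.9841, so t = 1.9841/0.179 = 11.085.

11.08 days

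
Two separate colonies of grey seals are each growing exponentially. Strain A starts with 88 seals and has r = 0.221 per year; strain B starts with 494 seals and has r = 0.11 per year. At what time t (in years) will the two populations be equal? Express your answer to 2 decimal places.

Set 88·e^(0.221t) = 494·e^(0.11t).
e^((0.221 − 0.11)t) = 494/88 → e^(0.111·t) = 5.6136.
0.111·t = ln(5.6136) = 1.7252, so t = 1.7252/0.111 = 15.542.

15.54 years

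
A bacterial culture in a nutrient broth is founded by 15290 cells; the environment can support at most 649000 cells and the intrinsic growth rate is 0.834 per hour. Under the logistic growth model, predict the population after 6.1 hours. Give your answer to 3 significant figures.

517000 cells

A = (K − N₀)/N₀ = (649000 − 15290)/15290 = 41.446.
N(t) = K/(1 + A·e^(−rt)) = 649000/(1 + 41.446×e^(−0.834×6.1)).
e^(−5.087) = 0.0061741; denominator = 1 + 41.446×0.0061741 = 1.2559.
N = 649000/1.2559 = 516765.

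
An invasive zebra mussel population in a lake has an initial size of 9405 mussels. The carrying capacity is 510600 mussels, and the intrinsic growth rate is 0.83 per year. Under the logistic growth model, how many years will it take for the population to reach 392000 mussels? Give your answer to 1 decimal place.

6.2 years

A = (K − N₀)/N₀ = (510600 − 9405)/9405 = 53.29.
Solve 510600/(1 + 53.29·e^(−0.83t)) = 392000: 1 + 53.29·e^(−0.83t) = 1.3026, so e^(−0.83t) = 0.00567742.
−0.83·t = ln(0.00567742) = -5.1713, so t = 5.1713/0.83 = 6.2304.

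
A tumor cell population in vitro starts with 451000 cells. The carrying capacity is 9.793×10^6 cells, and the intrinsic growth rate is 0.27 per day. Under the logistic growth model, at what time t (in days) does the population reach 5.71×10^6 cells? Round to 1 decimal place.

A = (K − N₀)/N₀ = (9.793×10^6 − 451000)/451000 = 20.714.
Solve 9.793×10^6/(1 + 20.714·e^(−0.27t)) = 5.71×10^6: 1 + 20.714·e^(−0.27t) = 1.7151, so e^(−0.27t) = 0.0345207.
−0.27·t = ln(0.0345207) = -3.3662, so t = 3.3662/0.27 = 12.467.

12.5 days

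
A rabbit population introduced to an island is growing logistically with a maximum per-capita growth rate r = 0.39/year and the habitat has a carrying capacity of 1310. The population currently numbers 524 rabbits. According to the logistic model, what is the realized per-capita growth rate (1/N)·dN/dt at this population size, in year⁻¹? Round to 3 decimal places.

(1/N)·dN/dt = r(1 − N/K) = 0.39 × (1 − 524/1310).
= 0.39 × 0.6 = 0.234.

0.234 per year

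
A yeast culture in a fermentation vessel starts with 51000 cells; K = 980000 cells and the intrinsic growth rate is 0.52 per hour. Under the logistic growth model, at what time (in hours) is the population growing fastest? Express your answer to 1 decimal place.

Logistic growth is fastest at N = K/2 = 490000.
A = (K − N₀)/N₀ = 18.216. Set K/(1 + A·e^(−rt)) = K/2 → A·e^(−rt) = 1.
e^(−0.52t) = 1/18.216 = 0.0548977, so t = ln(18.216)/0.52 = 2.9023/0.52 = 5.5813.

5.6 hours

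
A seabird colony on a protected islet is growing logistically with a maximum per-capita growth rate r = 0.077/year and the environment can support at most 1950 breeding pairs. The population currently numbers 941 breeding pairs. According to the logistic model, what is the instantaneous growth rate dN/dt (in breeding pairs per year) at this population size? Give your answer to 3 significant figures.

37.5 breeding pairs per year

dN/dt = rN(1 − N/K) = 0.077 × 941 × (1 − 941/1950).
1 − 941/1950 = 0.51744; dN/dt = 0.077 × 941 × 0.51744 = 37.492.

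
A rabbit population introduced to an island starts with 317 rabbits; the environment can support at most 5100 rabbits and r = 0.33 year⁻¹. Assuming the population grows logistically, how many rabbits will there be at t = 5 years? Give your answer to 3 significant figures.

A = (K − N₀)/N₀ = (5100 − 317)/317 = 15.088.
N(t) = K/(1 + A·e^(−rt)) = 5100/(1 + 15.088×e^(−0.33×5)).
e^(−1.65) = 0.19205; denominator = 1 + 15.088×0.19205 = 3.8977.
N = 5100/3.8977 = 1308.46.

1310 rabbits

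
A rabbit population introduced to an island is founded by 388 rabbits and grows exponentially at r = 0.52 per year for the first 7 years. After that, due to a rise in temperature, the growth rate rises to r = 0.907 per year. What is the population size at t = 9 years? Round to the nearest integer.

Phase 1: N(7) = 388·e^(0.52×7) = 388·e^3.64 = 14779.6.
Phase 2 runs for 9 − 7 = 2 years at r = 0.907.
N(9) = 14779.6·e^(0.907×2) = 14779.6·e^1.814 = 90672.1.

90672 rabbits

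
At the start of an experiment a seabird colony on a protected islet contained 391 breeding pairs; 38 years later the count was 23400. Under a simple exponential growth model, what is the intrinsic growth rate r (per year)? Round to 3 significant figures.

0.108 per year

From N(t) = N₀·e^(rt): e^(r·38) = 23400/391 = 59.847.
r·38 = ln(59.847) = 4.0918, so r = 4.0918/38 = 0.10768.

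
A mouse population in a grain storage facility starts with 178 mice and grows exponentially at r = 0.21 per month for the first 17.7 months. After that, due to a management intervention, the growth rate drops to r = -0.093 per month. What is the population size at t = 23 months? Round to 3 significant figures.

4470 mice

Phase 1: N(17.7) = 178·e^(0.21×17.7) = 178·e^3.717 = 7323.06.
Phase 2 runs for 23 − 17.7 = 5.3 months at r = -0.093.
N(23) = 7323.06·e^(-0.093×5.3) = 7323.06·e^-0.4929 = 4473.31.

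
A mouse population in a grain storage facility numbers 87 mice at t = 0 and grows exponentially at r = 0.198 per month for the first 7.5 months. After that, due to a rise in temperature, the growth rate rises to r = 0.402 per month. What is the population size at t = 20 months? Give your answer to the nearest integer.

58449 mice

Phase 1: N(7.5) = 87·e^(0.198×7.5) = 87·e^1.485 = 384.102.
Phase 2 runs for 20 − 7.5 = 12.5 months at r = 0.402.
N(20) = 384.102·e^(0.402×12.5) = 384.102·e^5.025 = 58448.9.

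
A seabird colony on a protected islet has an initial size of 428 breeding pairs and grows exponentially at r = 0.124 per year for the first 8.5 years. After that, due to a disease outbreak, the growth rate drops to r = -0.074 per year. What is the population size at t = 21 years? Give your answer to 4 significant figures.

Phase 1: N(8.5) = 428·e^(0.124×8.5) = 428·e^1.054 = 1227.98.
Phase 2 runs for 21 − 8.5 = 12.5 years at r = -0.074.
N(21) = 1227.98·e^(-0.074×12.5) = 1227.98·e^-0.925 = 486.931.

486.9 breeding pairs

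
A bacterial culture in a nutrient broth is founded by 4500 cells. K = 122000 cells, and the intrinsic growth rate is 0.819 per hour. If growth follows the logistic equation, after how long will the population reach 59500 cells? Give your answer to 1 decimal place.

3.9 hours

A = (K − N₀)/N₀ = (122000 − 4500)/4500 = 26.111.
Solve 122000/(1 + 26.111·e^(−0.819t)) = 59500: 1 + 26.111·e^(−0.819t) = 2.0504, so e^(−0.819t) = 0.0402289.
−0.819·t = ln(0.0402289) = -3.2132, so t = 3.2132/0.819 = 3.9233.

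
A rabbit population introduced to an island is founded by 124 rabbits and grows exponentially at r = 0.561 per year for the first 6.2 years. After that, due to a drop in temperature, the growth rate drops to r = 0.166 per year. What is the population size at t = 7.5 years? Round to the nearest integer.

4985 rabbits

Phase 1: N(6.2) = 124·e^(0.561×6.2) = 124·e^3.478 = 4017.77.
Phase 2 runs for 7.5 − 6.2 = 1.3 years at r = 0.166.
N(7.5) = 4017.77·e^(0.166×1.3) = 4017.77·e^0.2158 = 4985.46.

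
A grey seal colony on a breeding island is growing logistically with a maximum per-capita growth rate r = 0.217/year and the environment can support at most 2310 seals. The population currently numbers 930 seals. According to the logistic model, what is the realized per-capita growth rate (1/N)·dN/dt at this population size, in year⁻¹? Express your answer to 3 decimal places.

0.130 per year

(1/N)·dN/dt = r(1 − N/K) = 0.217 × (1 − 930/2310).
= 0.217 × 0.5974 = 0.12964.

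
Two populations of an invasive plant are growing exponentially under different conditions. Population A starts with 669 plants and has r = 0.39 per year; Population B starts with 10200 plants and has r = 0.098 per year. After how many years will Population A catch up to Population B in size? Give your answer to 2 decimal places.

Set 669·e^(0.39t) = 10200·e^(0.098t).
e^((0.39 − 0.098)t) = 10200/669 → e^(0.292·t) = 15.247.
0.292·t = ln(15.247) = 2.7244, so t = 2.7244/0.292 = 9.33.

9.33 years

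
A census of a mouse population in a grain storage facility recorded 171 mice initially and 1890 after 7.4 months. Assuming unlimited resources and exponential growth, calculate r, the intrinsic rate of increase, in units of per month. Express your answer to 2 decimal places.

From N(t) = N₀·e^(rt): e^(r·7.4) = 1890/171 = 11.053.
r·7.4 = ln(11.053) = 2.4027, so r = 2.4027/7.4 = 0.32468.

0.32 per month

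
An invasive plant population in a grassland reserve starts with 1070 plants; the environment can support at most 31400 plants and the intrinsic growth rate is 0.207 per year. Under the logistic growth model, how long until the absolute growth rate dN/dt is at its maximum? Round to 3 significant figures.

Logistic growth is fastest at N = K/2 = 15700.
A = (K − N₀)/N₀ = 28.346. Set K/(1 + A·e^(−rt)) = K/2 → A·e^(−rt) = 1.
e^(−0.207t) = 1/28.346 = 0.0352786, so t = ln(28.346)/0.207 = 3.3445/0.207 = 16.157.

16.2 years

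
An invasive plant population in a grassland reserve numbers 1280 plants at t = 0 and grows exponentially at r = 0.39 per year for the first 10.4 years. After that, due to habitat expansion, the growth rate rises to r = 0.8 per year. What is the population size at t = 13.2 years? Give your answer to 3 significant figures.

694000 plants

Phase 1: N(10.4) = 1280·e^(0.39×10.4) = 1280·e^4.056 = 73910.9.
Phase 2 runs for 13.2 − 10.4 = 2.8 years at r = 0.8.
N(13.2) = 73910.9·e^(0.8×2.8) = 73910.9·e^2.24 = 694269.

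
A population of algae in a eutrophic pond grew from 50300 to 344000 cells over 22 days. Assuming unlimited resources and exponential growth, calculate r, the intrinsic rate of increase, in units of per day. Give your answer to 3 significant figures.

From N(t) = N₀·e^(rt): e^(r·22) = 344000/50300 = 6.839.
r·22 = ln(6.839) = 1.9226, so r = 1.9226/22 = 0.087393.

0.0874 per day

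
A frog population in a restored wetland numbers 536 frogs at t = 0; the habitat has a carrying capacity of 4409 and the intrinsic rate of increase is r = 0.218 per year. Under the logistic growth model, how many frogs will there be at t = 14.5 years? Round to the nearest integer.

3375 frogs

A = (K − N₀)/N₀ = (4409 − 536)/536 = 7.2257.
N(t) = K/(1 + A·e^(−rt)) = 4409/(1 + 7.2257×e^(−0.218×14.5)).
e^(−3.161) = 0.042383; denominator = 1 + 7.2257×0.042383 = 1.3063.
N = 4409/1.3063 = 3375.31.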